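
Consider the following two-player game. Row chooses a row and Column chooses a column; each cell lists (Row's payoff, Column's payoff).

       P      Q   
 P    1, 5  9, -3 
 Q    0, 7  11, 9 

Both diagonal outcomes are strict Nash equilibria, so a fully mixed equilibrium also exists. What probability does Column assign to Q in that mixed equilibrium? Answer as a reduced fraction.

1/3

Column's mix q on P must make Row indifferent between P and Q.
Row's payoff from P: 1q + 9(1−q). From Q: 0q + 11(1−q).
Set equal: 1q = 2(1−q) → q = 2/3.
Probability on Q is 1 − 2/3 = 1/3.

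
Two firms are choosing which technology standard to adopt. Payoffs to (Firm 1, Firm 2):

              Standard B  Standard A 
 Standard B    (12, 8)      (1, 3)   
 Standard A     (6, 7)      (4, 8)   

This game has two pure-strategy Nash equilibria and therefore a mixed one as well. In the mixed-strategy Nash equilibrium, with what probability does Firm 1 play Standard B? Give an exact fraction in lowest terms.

1/6

Firm 1's mix p on Standard B must make Firm 2 indifferent between Standard B and Standard A.
Firm 2's payoff from Standard B: 8p + 7(1−p). From Standard A: 3p + 8(1−p).
Set equal: 5p = 1(1−p) → p = 1/6.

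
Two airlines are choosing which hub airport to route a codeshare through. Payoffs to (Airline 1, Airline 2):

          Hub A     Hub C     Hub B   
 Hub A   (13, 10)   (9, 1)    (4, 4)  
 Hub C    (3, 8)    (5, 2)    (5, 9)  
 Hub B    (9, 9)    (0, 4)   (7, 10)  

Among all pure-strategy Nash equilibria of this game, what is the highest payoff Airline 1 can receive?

13

Both Hub A is a pure NE (Airline 1: 13 ≥ 9; Airline 2: 10 ≥ 4). Airline 1 gets 13.
Both Hub B is a pure NE (Airline 1: 7 ≥ 5; Airline 2: 10 ≥ 9). Airline 1 gets 7.
Every other cell has a profitable deviation for at least one player. Highest of {13, 7} is 13.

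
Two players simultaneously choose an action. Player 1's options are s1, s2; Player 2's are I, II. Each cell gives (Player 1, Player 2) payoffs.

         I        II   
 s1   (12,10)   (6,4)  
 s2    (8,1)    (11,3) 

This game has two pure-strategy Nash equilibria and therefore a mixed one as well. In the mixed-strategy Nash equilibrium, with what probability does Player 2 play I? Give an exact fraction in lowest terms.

Player 2's mix q on I must make Player 1 indifferent between s1 and s2.
Player 1's payoff from s1: 12q + 6(1−q). From s2: 8q + 11(1−q).
Set equal: 4q = 5(1−q) → q = 5/9.

5/9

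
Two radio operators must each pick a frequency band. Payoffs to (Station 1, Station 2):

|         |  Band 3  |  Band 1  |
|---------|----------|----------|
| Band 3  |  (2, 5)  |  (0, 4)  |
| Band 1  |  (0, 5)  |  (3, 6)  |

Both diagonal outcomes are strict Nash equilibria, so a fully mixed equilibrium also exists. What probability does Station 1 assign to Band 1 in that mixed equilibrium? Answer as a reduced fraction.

Station 1's mix p on Band 3 must make Station 2 indifferent between Band 3 and Band 1.
Station 2's payoff from Band 3: 5p + 5(1−p). From Band 1: 4p + 6(1−p).
Set equal: 1p = 1(1−p) → p = 1/2.
Probability on Band 1 is 1 − 1/2 = 1/2.

1/2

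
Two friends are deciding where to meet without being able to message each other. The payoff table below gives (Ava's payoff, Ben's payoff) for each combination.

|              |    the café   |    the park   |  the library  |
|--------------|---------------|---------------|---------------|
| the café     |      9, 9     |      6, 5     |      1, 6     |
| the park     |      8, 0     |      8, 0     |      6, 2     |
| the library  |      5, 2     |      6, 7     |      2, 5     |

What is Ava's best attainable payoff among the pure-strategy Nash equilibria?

9

Both the café is a pure NE (Ava: 9 ≥ 8; Ben: 9 ≥ 6). Ava gets 9.
(the park, the library) is a pure NE (Ava: 6 ≥ 2; Ben: 2 ≥ 0). Ava gets 6.
Every other cell has a profitable deviation for at least one player. Highest of {9, 6} is 9.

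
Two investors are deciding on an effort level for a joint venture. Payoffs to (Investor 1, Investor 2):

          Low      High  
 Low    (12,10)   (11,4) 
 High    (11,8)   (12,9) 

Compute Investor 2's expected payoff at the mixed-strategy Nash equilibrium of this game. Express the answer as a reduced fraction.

58/7

Investor 1 mixes with probability p on Low, chosen so Investor 2 is indifferent: 10p + 8(1−p) = 4p + 9(1−p) gives p = 1/7.
Investor 2's expected payoff is 10·1/7 + 8·6/7 = 58/7.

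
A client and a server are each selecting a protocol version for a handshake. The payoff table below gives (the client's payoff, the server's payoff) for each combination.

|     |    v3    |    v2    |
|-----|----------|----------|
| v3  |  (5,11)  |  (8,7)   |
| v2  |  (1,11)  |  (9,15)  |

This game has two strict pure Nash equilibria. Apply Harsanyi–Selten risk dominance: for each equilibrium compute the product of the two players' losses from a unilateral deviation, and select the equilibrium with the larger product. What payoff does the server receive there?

At both v3: the client loses 5 − 1 = 4 by deviating; the server loses 11 − 7 = 4. Product = 4·4 = 16.
At both v2: the client loses 9 − 8 = 1 by deviating; the server loses 15 − 11 = 4. Product = 1·4 = 4.
16 > 4, so both v3 is risk-dominant. The server's payoff there is 11.

11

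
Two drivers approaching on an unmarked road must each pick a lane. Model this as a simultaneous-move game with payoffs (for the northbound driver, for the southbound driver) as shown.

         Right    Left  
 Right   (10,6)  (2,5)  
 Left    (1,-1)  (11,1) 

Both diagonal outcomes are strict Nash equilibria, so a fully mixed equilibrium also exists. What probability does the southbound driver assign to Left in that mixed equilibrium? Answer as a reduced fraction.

1/2

The southbound driver's mix q on Right must make the northbound driver indifferent between Right and Left.
The northbound driver's payoff from Right: 10q + 2(1−q). From Left: 1q + 11(1−q).
Set equal: 9q = 9(1−q) → q = 9/18 = 1/2.
Probability on Left is 1 − 1/2 = 1/2.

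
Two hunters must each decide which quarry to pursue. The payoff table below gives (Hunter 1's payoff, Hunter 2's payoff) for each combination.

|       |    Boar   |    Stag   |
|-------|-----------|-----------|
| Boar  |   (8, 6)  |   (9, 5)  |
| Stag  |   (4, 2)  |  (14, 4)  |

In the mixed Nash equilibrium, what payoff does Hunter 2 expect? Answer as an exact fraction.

Hunter 1 mixes with probability p on Boar, chosen so Hunter 2 is indifferent: 6p + 2(1−p) = 5p + 4(1−p) gives p = 2/3.
Hunter 2's expected payoff is 6·2/3 + 2·1/3 = 14/3.

14/3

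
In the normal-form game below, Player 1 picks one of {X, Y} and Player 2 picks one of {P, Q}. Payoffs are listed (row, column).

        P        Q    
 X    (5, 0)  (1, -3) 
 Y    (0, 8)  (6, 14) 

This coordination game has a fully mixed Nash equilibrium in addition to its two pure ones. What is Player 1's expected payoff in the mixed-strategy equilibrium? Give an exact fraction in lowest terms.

Player 2 mixes with probability q on P, chosen so Player 1 is indifferent: 5q + 1(1−q) = 0q + 6(1−q) gives q = 1/2.
Player 1's expected payoff (from either row, since indifferent) is 5·1/2 + 1·1/2 = 3.

3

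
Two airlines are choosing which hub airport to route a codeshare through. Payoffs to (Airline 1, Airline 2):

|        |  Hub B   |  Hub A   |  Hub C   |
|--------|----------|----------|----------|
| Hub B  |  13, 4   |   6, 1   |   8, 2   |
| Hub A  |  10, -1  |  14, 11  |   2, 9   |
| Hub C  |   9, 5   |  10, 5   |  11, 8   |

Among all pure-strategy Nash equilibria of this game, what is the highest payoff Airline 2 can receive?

11

Both Hub B is a pure NE (Airline 1: 13 ≥ 10; Airline 2: 4 ≥ 2). Airline 2 gets 4.
Both Hub A is a pure NE (Airline 1: 14 ≥ 10; Airline 2: 11 ≥ 9). Airline 2 gets 11.
Both Hub C is a pure NE (Airline 1: 11 ≥ 8; Airline 2: 8 ≥ 5). Airline 2 gets 8.
Every other cell has a profitable deviation for at least one player. Highest of {4, 11, 8} is 11.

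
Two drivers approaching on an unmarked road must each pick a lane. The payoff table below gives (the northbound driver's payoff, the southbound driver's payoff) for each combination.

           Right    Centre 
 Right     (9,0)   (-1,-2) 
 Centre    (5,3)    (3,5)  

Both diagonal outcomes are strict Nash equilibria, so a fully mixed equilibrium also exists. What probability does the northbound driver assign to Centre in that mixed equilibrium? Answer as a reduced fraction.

1/2

The northbound driver's mix p on Right must make the southbound driver indifferent between Right and Centre.
The southbound driver's payoff from Right: 0p + 3(1−p). From Centre: (-2)p + 5(1−p).
Set equal: 2p = 2(1−p) → p = 2/4 = 1/2.
Probability on Centre is 1 − 1/2 = 1/2.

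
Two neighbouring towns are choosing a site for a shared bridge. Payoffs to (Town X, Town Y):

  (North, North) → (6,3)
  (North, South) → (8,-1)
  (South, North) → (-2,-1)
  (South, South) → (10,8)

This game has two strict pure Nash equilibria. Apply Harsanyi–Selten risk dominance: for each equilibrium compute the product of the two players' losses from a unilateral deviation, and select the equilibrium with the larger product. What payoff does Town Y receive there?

3

At both North: Town X loses 6 − (-2) = 8 by deviating; Town Y loses 3 − (-1) = 4. Product = 8·4 = 32.
At both South: Town X loses 10 − 8 = 2 by deviating; Town Y loses 8 − (-1) = 9. Product = 2·9 = 18.
32 > 18, so both North is risk-dominant. Town Y's payoff there is 3.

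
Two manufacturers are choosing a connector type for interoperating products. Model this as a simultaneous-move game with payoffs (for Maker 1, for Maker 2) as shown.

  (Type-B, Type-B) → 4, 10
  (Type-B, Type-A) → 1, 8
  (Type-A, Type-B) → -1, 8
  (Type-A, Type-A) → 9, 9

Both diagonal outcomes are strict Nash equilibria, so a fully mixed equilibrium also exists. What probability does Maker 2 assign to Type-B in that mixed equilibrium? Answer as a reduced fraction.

Maker 2's mix q on Type-B must make Maker 1 indifferent between Type-B and Type-A.
Maker 1's payoff from Type-B: 4q + 1(1−q). From Type-A: (-1)q + 9(1−q).
Set equal: 5q = 8(1−q) → q = 8/13.

8/13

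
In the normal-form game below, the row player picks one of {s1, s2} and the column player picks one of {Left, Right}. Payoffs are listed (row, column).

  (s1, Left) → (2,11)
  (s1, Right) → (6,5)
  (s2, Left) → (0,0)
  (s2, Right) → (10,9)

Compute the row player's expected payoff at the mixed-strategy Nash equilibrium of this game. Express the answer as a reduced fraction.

10/3

The column player mixes with probability q on Left, chosen so the row player is indifferent: 2q + 6(1−q) = 0q + 10(1−q) gives q = 2/3.
The row player's expected payoff (from either row, since indifferent) is 2·2/3 + 6·1/3 = 10/3.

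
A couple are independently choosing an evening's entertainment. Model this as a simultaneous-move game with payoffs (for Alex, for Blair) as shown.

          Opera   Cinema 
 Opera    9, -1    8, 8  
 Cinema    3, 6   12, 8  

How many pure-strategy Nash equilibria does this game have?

1

Both Cinema: Alex gets 12 (best alternative 8); Blair gets 8 (best alternative 6). Neither deviates — NE.
Both Opera is not a NE: Blair would switch to Cinema (8 > -1).
No other cell survives both best-response checks, so there is 1 pure NE.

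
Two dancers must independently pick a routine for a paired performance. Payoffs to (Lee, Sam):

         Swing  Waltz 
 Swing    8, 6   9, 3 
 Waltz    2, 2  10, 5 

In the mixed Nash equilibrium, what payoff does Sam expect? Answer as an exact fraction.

4

Lee mixes with probability p on Swing, chosen so Sam is indifferent: 6p + 2(1−p) = 3p + 5(1−p) gives p = 1/2.
Sam's expected payoff is 6·1/2 + 2·1/2 = 4.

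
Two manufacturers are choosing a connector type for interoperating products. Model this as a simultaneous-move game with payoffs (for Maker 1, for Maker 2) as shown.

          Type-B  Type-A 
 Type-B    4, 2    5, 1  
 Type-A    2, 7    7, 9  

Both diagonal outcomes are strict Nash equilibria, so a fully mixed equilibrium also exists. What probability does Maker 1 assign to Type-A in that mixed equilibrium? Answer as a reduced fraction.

1/3

Maker 1's mix p on Type-B must make Maker 2 indifferent between Type-B and Type-A.
Maker 2's payoff from Type-B: 2p + 7(1−p). From Type-A: 1p + 9(1−p).
Set equal: 1p = 2(1−p) → p = 2/3.
Probability on Type-A is 1 − 2/3 = 1/3.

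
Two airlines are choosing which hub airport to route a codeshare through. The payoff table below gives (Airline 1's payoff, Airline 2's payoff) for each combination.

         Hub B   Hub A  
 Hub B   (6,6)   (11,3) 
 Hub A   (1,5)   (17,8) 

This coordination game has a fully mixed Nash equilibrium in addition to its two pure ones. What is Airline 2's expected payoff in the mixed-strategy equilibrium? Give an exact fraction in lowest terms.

11/2

Airline 1 mixes with probability p on Hub B, chosen so Airline 2 is indifferent: 6p + 5(1−p) = 3p + 8(1−p) gives p = 1/2.
Airline 2's expected payoff is 6·1/2 + 5·1/2 = 11/2.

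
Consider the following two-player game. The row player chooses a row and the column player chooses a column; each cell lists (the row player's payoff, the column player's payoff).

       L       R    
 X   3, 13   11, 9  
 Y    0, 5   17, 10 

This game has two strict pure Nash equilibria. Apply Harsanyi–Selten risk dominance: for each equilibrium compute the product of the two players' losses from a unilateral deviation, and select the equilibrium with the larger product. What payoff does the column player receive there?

At (X, L): the row player loses 3 − 0 = 3 by deviating; the column player loses 13 − 9 = 4. Product = 3·4 = 12.
At (Y, R): the row player loses 17 − 11 = 6 by deviating; the column player loses 10 − 5 = 5. Product = 6·5 = 30.
30 > 12, so (Y, R) is risk-dominant. The column player's payoff there is 10.

10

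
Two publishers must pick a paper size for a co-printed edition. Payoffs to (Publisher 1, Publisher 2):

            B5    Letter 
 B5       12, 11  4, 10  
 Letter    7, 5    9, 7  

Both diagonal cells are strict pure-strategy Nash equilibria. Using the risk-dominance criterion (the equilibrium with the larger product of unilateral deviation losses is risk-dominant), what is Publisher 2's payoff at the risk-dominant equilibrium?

At both B5: Publisher 1 loses 12 − 7 = 5 by deviating; Publisher 2 loses 11 − 10 = 1. Product = 5·1 = 5.
At both Letter: Publisher 1 loses 9 − 4 = 5 by deviating; Publisher 2 loses 7 − 5 = 2. Product = 5·2 = 10.
10 > 5, so both Letter is risk-dominant. Publisher 2's payoff there is 7.

7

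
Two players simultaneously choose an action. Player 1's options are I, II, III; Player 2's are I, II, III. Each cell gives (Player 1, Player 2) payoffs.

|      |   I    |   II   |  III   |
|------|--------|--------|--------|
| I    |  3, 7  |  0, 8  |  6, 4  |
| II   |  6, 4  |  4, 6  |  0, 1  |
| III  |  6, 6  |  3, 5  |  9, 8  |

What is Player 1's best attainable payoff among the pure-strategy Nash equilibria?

9

Both II is a pure NE (Player 1: 4 ≥ 3; Player 2: 6 ≥ 4). Player 1 gets 4.
Both III is a pure NE (Player 1: 9 ≥ 6; Player 2: 8 ≥ 6). Player 1 gets 9.
Every other cell has a profitable deviation for at least one player. Highest of {4, 9} is 9.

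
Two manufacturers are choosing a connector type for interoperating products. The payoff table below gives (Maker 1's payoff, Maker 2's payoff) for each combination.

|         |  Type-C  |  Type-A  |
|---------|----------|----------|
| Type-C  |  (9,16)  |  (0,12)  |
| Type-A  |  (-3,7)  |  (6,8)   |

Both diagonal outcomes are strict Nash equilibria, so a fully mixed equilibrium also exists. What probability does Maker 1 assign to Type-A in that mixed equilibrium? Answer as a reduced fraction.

Maker 1's mix p on Type-C must make Maker 2 indifferent between Type-C and Type-A.
Maker 2's payoff from Type-C: 16p + 7(1−p). From Type-A: 12p + 8(1−p).
Set equal: 4p = 1(1−p) → p = 1/5.
Probability on Type-A is 1 − 1/5 = 4/5.

4/5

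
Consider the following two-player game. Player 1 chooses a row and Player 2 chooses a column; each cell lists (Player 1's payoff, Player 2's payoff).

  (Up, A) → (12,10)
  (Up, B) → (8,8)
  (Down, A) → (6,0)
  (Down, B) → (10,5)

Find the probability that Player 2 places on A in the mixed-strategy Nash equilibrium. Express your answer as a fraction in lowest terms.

1/4

Player 2's mix q on A must make Player 1 indifferent between Up and Down.
Player 1's payoff from Up: 12q + 8(1−q). From Down: 6q + 10(1−q).
Set equal: 6q = 2(1−q) → q = 2/8 = 1/4.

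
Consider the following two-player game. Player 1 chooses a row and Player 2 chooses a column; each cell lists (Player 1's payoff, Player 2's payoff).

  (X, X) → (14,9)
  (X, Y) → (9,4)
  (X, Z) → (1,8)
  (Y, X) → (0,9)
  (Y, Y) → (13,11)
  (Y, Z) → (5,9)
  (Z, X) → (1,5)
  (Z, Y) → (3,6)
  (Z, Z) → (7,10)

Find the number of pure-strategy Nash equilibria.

3

Both X: Player 1 gets 14 (best alternative 1); Player 2 gets 9 (best alternative 8). Neither deviates — NE.
Both Y: Player 1 gets 13 (best alternative 9); Player 2 gets 11 (best alternative 9). Neither deviates — NE.
Both Z: Player 1 gets 7 (best alternative 5); Player 2 gets 10 (best alternative 6). Neither deviates — NE.
(X, Y) is not a NE: Player 1 would switch to Y (13 > 9).
No other cell survives both best-response checks, so there are 3 pure NE.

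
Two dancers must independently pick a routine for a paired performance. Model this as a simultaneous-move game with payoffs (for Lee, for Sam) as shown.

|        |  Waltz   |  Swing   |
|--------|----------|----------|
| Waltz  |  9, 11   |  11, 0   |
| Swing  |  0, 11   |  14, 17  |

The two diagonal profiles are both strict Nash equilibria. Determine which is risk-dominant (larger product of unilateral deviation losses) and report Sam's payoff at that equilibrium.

11

At both Waltz: Lee loses 9 − 0 = 9 by deviating; Sam loses 11 − 0 = 11. Product = 9·11 = 99.
At both Swing: Lee loses 14 − 11 = 3 by deviating; Sam loses 17 − 11 = 6. Product = 3·6 = 18.
99 > 18, so both Waltz is risk-dominant. Sam's payoff there is 11.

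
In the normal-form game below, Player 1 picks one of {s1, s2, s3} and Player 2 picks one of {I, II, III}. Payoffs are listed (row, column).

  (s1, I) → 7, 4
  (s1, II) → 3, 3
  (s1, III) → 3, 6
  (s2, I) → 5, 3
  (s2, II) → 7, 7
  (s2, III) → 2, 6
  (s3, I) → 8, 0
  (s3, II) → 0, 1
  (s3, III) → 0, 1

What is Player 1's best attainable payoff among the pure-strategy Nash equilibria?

7

(s1, III) is a pure NE (Player 1: 3 ≥ 2; Player 2: 6 ≥ 4). Player 1 gets 3.
(s2, II) is a pure NE (Player 1: 7 ≥ 3; Player 2: 7 ≥ 6). Player 1 gets 7.
Every other cell has a profitable deviation for at least one player. Highest of {3, 7} is 7.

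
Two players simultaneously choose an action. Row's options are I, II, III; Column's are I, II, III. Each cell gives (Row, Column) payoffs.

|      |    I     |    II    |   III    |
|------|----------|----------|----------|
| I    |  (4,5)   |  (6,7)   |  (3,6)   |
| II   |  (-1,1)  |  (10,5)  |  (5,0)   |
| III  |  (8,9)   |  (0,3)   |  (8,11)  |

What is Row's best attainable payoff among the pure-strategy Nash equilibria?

10

Both II is a pure NE (Row: 10 ≥ 6; Column: 5 ≥ 1). Row gets 10.
Both III is a pure NE (Row: 8 ≥ 5; Column: 11 ≥ 9). Row gets 8.
Every other cell has a profitable deviation for at least one player. Highest of {10, 8} is 10.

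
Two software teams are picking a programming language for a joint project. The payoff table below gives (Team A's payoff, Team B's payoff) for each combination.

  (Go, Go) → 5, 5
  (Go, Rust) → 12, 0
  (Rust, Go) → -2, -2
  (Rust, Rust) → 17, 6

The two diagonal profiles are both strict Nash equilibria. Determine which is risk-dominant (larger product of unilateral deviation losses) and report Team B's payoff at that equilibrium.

6

At both Go: Team A loses 5 − (-2) = 7 by deviating; Team B loses 5 − 0 = 5. Product = 7·5 = 35.
At both Rust: Team A loses 17 − 12 = 5 by deviating; Team B loses 6 − (-2) = 8. Product = 5·8 = 40.
40 > 35, so both Rust is risk-dominant. Team B's payoff there is 6.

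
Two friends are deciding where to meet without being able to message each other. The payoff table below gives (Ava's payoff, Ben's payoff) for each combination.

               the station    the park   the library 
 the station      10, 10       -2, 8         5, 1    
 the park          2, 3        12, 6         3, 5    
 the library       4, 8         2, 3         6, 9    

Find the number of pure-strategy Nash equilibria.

3

Both the station: Ava gets 10 (best alternative 4); Ben gets 10 (best alternative 8). Neither deviates — NE.
Both the park: Ava gets 12 (best alternative 2); Ben gets 6 (best alternative 5). Neither deviates — NE.
Both the library: Ava gets 6 (best alternative 5); Ben gets 9 (best alternative 8). Neither deviates — NE.
(the park, the station) is not a NE: Ava would switch to the station (10 > 2).
No other cell survives both best-response checks, so there are 3 pure NE.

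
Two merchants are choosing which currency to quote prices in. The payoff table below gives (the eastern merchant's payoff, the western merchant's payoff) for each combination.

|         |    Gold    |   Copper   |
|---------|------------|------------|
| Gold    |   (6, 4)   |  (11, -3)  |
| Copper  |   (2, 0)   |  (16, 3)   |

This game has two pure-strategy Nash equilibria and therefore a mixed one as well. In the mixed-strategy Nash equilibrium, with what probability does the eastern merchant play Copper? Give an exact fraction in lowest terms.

7/10

The eastern merchant's mix p on Gold must make the western merchant indifferent between Gold and Copper.
The western merchant's payoff from Gold: 4p + 0(1−p). From Copper: (-3)p + 3(1−p).
Set equal: 7p = 3(1−p) → p = 3/10.
Probability on Copper is 1 − 3/10 = 7/10.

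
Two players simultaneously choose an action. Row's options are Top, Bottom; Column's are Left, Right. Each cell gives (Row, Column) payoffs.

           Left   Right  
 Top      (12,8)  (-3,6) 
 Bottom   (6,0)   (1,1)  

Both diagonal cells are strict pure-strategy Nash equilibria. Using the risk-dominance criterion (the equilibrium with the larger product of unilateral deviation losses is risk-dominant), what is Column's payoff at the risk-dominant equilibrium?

8

At (Top, Left): Row loses 12 − 6 = 6 by deviating; Column loses 8 − 6 = 2. Product = 6·2 = 12.
At (Bottom, Right): Row loses 1 − (-3) = 4 by deviating; Column loses 1 − 0 = 1. Product = 4·1 = 4.
12 > 4, so (Top, Left) is risk-dominant. Column's payoff there is 8.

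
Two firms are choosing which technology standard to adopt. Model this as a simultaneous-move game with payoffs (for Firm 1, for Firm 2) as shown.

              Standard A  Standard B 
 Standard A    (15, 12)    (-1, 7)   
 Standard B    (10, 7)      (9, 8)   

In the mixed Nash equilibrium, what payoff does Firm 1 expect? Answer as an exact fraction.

Firm 2 mixes with probability q on Standard A, chosen so Firm 1 is indifferent: 15q + (-1)(1−q) = 10q + 9(1−q) gives q = 2/3.
Firm 1's expected payoff (from either row, since indifferent) is 15·2/3 + (-1)·1/3 = 29/3.

29/3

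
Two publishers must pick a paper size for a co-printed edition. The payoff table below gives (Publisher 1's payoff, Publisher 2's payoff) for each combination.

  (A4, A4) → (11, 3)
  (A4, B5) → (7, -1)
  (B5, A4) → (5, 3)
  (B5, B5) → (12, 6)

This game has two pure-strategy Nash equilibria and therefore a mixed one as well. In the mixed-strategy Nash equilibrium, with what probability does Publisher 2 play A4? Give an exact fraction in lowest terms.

5/11

Publisher 2's mix q on A4 must make Publisher 1 indifferent between A4 and B5.
Publisher 1's payoff from A4: 11q + 7(1−q). From B5: 5q + 12(1−q).
Set equal: 6q = 5(1−q) → q = 5/11.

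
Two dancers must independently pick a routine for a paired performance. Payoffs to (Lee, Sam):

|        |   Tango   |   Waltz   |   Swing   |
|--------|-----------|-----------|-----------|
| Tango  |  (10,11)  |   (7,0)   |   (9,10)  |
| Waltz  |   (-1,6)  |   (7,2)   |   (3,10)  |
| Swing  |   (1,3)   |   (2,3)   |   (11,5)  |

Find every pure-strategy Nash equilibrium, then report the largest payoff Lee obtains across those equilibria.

11

Both Tango is a pure NE (Lee: 10 ≥ 1; Sam: 11 ≥ 10). Lee gets 10.
Both Swing is a pure NE (Lee: 11 ≥ 9; Sam: 5 ≥ 3). Lee gets 11.
Every other cell has a profitable deviation for at least one player. Highest of {10, 11} is 11.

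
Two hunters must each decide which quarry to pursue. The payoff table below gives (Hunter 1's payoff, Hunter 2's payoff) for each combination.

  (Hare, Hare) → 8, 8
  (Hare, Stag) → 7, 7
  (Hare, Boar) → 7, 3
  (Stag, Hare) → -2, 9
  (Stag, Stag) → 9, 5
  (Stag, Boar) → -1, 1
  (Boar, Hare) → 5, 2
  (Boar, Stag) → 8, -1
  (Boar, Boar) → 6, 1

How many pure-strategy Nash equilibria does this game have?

Both Hare: Hunter 1 gets 8 (best alternative 5); Hunter 2 gets 8 (best alternative 7). Neither deviates — NE.
Both Boar is not a NE: Hunter 1 would switch to Hare (7 > 6).
No other cell survives both best-response checks, so there is 1 pure NE.

1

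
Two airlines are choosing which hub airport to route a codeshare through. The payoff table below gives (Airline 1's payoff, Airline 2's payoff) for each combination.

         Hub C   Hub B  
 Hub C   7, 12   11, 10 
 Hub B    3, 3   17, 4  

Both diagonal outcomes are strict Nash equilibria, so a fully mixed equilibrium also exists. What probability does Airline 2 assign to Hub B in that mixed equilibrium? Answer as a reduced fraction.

2/5

Airline 2's mix q on Hub C must make Airline 1 indifferent between Hub C and Hub B.
Airline 1's payoff from Hub C: 7q + 11(1−q). From Hub B: 3q + 17(1−q).
Set equal: 4q = 6(1−q) → q = 6/10 = 3/5.
Probability on Hub B is 1 − 3/5 = 2/5.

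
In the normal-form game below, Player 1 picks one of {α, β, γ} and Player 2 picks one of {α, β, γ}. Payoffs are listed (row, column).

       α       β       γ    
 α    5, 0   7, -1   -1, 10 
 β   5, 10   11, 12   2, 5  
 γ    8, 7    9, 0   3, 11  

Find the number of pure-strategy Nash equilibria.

Both β: Player 1 gets 11 (best alternative 9); Player 2 gets 12 (best alternative 10). Neither deviates — NE.
Both γ: Player 1 gets 3 (best alternative 2); Player 2 gets 11 (best alternative 7). Neither deviates — NE.
Both α is not a NE: Player 1 would switch to γ (8 > 5).
No other cell survives both best-response checks, so there are 2 pure NE.

2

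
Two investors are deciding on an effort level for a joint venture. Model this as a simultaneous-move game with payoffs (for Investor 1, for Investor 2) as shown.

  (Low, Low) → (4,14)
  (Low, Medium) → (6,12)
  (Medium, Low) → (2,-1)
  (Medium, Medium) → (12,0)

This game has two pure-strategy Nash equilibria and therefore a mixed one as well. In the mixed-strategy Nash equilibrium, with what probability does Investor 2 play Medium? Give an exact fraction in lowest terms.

1/4

Investor 2's mix q on Low must make Investor 1 indifferent between Low and Medium.
Investor 1's payoff from Low: 4q + 6(1−q). From Medium: 2q + 12(1−q).
Set equal: 2q = 6(1−q) → q = 6/8 = 3/4.
Probability on Medium is 1 − 3/4 = 1/4.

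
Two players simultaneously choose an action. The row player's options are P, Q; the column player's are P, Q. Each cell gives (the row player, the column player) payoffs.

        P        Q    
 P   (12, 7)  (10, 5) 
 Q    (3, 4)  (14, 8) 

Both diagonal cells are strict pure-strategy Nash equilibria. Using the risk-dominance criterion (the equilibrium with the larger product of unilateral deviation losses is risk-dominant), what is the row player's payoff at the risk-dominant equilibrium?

At both P: the row player loses 12 − 3 = 9 by deviating; the column player loses 7 − 5 = 2. Product = 9·2 = 18.
At both Q: the row player loses 14 − 10 = 4 by deviating; the column player loses 8 − 4 = 4. Product = 4·4 = 16.
18 > 16, so both P is risk-dominant. The row player's payoff there is 12.

12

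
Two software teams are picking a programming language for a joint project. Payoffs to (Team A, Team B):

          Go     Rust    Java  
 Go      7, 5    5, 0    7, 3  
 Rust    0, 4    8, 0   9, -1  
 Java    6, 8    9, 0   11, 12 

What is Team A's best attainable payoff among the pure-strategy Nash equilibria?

Both Go is a pure NE (Team A: 7 ≥ 6; Team B: 5 ≥ 3). Team A gets 7.
Both Java is a pure NE (Team A: 11 ≥ 9; Team B: 12 ≥ 8). Team A gets 11.
Every other cell has a profitable deviation for at least one player. Highest of {7, 11} is 11.

11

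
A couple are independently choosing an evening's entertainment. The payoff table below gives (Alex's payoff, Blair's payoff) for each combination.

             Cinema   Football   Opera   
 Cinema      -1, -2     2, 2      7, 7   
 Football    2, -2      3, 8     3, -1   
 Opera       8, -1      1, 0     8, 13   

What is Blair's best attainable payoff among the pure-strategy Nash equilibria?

13

Both Football is a pure NE (Alex: 3 ≥ 2; Blair: 8 ≥ -1). Blair gets 8.
Both Opera is a pure NE (Alex: 8 ≥ 7; Blair: 13 ≥ 0). Blair gets 13.
Every other cell has a profitable deviation for at least one player. Highest of {8, 13} is 13.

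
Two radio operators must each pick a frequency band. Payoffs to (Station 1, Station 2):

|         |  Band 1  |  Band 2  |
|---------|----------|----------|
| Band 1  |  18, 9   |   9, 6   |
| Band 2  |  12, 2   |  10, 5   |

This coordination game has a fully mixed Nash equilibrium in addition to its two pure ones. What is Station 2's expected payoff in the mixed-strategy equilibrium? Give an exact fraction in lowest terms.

Station 1 mixes with probability p on Band 1, chosen so Station 2 is indifferent: 9p + 2(1−p) = 6p + 5(1−p) gives p = 1/2.
Station 2's expected payoff is 9·1/2 + 2·1/2 = 11/2.

11/2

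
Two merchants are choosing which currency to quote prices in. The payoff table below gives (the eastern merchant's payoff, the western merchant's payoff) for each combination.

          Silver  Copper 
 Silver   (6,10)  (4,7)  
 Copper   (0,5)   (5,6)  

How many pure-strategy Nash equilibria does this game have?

2

Both Silver: the eastern merchant gets 6 (best alternative 0); the western merchant gets 10 (best alternative 7). Neither deviates — NE.
Both Copper: the eastern merchant gets 5 (best alternative 4); the western merchant gets 6 (best alternative 5). Neither deviates — NE.
(Silver, Copper) is not a NE: the eastern merchant would switch to Copper (5 > 4).
No other cell survives both best-response checks, so there are 2 pure NE.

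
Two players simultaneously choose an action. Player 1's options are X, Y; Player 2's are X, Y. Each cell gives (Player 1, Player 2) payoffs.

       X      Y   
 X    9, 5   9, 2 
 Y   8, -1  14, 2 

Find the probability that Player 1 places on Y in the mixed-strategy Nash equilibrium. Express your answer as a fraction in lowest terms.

Player 1's mix p on X must make Player 2 indifferent between X and Y.
Player 2's payoff from X: 5p + (-1)(1−p). From Y: 2p + 2(1−p).
Set equal: 3p = 3(1−p) → p = 3/6 = 1/2.
Probability on Y is 1 − 1/2 = 1/2.

1/2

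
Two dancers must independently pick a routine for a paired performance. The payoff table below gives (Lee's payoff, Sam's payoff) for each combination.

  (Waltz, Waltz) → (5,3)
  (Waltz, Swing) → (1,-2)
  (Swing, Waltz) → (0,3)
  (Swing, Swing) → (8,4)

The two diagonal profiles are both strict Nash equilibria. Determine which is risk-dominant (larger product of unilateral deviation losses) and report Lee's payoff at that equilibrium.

At both Waltz: Lee loses 5 − 0 = 5 by deviating; Sam loses 3 − (-2) = 5. Product = 5·5 = 25.
At both Swing: Lee loses 8 − 1 = 7 by deviating; Sam loses 4 − 3 = 1. Product = 7·1 = 7.
25 > 7, so both Waltz is risk-dominant. Lee's payoff there is 5.

5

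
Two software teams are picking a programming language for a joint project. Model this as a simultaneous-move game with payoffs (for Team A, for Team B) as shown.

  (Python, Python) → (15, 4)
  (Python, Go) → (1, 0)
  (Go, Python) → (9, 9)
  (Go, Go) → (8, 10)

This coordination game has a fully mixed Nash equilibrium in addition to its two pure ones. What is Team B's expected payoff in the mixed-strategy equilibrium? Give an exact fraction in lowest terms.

8

Team A mixes with probability p on Python, chosen so Team B is indifferent: 4p + 9(1−p) = 0p + 10(1−p) gives p = 1/5.
Team B's expected payoff is 4·1/5 + 9·4/5 = 8.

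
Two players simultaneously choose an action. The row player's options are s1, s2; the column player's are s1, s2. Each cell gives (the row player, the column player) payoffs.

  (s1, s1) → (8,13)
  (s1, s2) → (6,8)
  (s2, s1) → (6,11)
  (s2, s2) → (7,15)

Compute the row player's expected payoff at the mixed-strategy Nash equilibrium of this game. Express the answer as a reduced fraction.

20/3

The column player mixes with probability q on s1, chosen so the row player is indifferent: 8q + 6(1−q) = 6q + 7(1−q) gives q = 1/3.
The row player's expected payoff (from either row, since indifferent) is 8·1/3 + 6·2/3 = 20/3.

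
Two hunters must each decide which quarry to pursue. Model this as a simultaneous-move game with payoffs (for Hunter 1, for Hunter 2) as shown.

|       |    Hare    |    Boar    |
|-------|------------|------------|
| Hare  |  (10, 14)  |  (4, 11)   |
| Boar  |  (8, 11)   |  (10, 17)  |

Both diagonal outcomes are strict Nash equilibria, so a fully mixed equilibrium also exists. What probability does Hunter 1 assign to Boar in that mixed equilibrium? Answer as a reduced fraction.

Hunter 1's mix p on Hare must make Hunter 2 indifferent between Hare and Boar.
Hunter 2's payoff from Hare: 14p + 11(1−p). From Boar: 11p + 17(1−p).
Set equal: 3p = 6(1−p) → p = 6/9 = 2/3.
Probability on Boar is 1 − 2/3 = 1/3.

1/3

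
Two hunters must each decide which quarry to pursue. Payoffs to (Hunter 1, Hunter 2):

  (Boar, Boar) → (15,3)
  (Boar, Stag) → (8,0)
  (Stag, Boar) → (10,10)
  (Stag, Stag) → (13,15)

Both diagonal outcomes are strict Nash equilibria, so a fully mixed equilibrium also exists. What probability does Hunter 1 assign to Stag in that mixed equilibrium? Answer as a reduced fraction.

3/8

Hunter 1's mix p on Boar must make Hunter 2 indifferent between Boar and Stag.
Hunter 2's payoff from Boar: 3p + 10(1−p). From Stag: 0p + 15(1−p).
Set equal: 3p = 5(1−p) → p = 5/8.
Probability on Stag is 1 − 5/8 = 3/8.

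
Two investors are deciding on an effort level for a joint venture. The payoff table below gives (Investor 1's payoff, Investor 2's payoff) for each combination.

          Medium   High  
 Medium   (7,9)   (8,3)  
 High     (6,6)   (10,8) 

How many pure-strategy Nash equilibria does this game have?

Both Medium: Investor 1 gets 7 (best alternative 6); Investor 2 gets 9 (best alternative 3). Neither deviates — NE.
Both High: Investor 1 gets 10 (best alternative 8); Investor 2 gets 8 (best alternative 6). Neither deviates — NE.
(Medium, High) is not a NE: Investor 1 would switch to High (10 > 8).
No other cell survives both best-response checks, so there are 2 pure NE.

2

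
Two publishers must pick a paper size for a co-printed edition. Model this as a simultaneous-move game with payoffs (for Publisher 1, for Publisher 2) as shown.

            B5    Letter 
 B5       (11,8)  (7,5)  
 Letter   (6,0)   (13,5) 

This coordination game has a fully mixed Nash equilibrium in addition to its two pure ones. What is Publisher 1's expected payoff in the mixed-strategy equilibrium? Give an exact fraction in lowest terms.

101/11

Publisher 2 mixes with probability q on B5, chosen so Publisher 1 is indifferent: 11q + 7(1−q) = 6q + 13(1−q) gives q = 6/11.
Publisher 1's expected payoff (from either row, since indifferent) is 11·6/11 + 7·5/11 = 101/11.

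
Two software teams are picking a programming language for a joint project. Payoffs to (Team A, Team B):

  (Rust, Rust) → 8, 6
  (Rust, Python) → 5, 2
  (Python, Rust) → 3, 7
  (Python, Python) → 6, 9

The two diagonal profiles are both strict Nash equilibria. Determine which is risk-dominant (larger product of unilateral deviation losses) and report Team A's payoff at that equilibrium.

8

At both Rust: Team A loses 8 − 3 = 5 by deviating; Team B loses 6 − 2 = 4. Product = 5·4 = 20.
At both Python: Team A loses 6 − 5 = 1 by deviating; Team B loses 9 − 7 = 2. Product = 1·2 = 2.
20 > 2, so both Rust is risk-dominant. Team A's payoff there is 8.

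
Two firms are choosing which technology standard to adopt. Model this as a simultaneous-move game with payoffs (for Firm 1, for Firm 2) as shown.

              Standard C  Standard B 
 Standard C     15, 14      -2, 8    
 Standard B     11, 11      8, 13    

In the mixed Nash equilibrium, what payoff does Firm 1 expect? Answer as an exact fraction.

71/7

Firm 2 mixes with probability q on Standard C, chosen so Firm 1 is indifferent: 15q + (-2)(1−q) = 11q + 8(1−q) gives q = 5/7.
Firm 1's expected payoff (from either row, since indifferent) is 15·5/7 + (-2)·2/7 = 71/7.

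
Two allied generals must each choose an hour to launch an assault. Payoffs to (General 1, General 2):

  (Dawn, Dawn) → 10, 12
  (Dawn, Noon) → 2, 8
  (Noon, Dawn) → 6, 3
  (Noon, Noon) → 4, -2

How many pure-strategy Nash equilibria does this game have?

1

Both Dawn: General 1 gets 10 (best alternative 6); General 2 gets 12 (best alternative 8). Neither deviates — NE.
Both Noon is not a NE: General 2 would switch to Dawn (3 > -2).
No other cell survives both best-response checks, so there is 1 pure NE.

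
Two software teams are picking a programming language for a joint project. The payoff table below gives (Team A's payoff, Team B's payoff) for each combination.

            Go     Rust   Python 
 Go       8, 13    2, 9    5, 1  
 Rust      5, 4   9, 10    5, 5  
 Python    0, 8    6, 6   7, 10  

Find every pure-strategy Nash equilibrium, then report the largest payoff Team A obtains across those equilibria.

9

Both Go is a pure NE (Team A: 8 ≥ 5; Team B: 13 ≥ 9). Team A gets 8.
Both Rust is a pure NE (Team A: 9 ≥ 6; Team B: 10 ≥ 5). Team A gets 9.
Both Python is a pure NE (Team A: 7 ≥ 5; Team B: 10 ≥ 8). Team A gets 7.
Every other cell has a profitable deviation for at least one player. Highest of {8, 9, 7} is 9.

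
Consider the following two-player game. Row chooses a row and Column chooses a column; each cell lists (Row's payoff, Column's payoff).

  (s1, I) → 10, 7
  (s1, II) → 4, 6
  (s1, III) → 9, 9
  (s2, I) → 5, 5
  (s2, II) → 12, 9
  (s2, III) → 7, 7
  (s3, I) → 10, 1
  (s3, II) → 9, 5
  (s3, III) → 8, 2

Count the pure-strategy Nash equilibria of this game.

(s1, III): Row gets 9 (best alternative 8); Column gets 9 (best alternative 7). Neither deviates — NE.
(s2, II): Row gets 12 (best alternative 9); Column gets 9 (best alternative 7). Neither deviates — NE.
(s3, III) is not a NE: Row would switch to s1 (9 > 8).
No other cell survives both best-response checks, so there are 2 pure NE.

2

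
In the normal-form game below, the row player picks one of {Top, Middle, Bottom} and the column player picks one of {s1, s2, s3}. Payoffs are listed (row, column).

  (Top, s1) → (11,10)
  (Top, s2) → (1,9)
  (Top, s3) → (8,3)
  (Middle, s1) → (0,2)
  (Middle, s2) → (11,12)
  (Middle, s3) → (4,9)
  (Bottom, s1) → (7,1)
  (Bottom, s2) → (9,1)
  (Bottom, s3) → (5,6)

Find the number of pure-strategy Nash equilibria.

2

(Top, s1): the row player gets 11 (best alternative 7); the column player gets 10 (best alternative 9). Neither deviates — NE.
(Middle, s2): the row player gets 11 (best alternative 9); the column player gets 12 (best alternative 9). Neither deviates — NE.
(Bottom, s3) is not a NE: the row player would switch to Top (8 > 5).
No other cell survives both best-response checks, so there are 2 pure NE.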